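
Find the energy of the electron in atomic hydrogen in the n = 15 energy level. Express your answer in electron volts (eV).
-0.0605 eV

The energy levels of a hydrogen-like atom are given by:
E_n = -13.6057 eV / n²

For n = 15:
E_15 = -13.6057 eV / 15²
E_15 = -13.6057 eV / 225
E_15 = -0.0605 eV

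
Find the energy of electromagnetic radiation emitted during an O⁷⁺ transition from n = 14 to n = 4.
49.9801 eV

The energy levels are E_n = -13.6057 Z² eV / n².

Energy at n = 14: E_14 = -13.6057 × 8² / 14² = -4.4426776 eV
Energy at n = 4: E_4 = -13.6057 × 8² / 4² = -54.4228000 eV

For emission (electron falling to lower state), the photon energy is:
E_photon = E_14 - E_4 = |-4.4426776 - (-54.4228000)|
E_photon = 49.9801 eV

This energy is carried away by the emitted photon.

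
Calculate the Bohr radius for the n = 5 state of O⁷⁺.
0.1654 nm (or 1.6537 Å)

The Bohr radius formula is:
r_n = n² a₀ / Z

where a₀ = 0.0529177 nm is the Bohr radius.

For O⁷⁺ (Z = 8) at n = 5:
r_5 = 5² × 0.0529177 nm / 8
r_5 = 25 × 0.0529177 nm / 8
r_5 = 1.32294 nm / 8
r_5 = 0.1654 nm

The electron orbits at approximately 0.1654 nm from the nucleus.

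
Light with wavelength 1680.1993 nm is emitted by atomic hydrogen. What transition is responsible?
n = 11 → n = 4

First, find the photon energy from the wavelength (hc = 1239.84 eV·nm):
E = hc/λ = 1239.84 eV·nm / 1680.1993 nm = 0.73791246 eV

The energy levels of hydrogen satisfy E_n = -13.6057 / n² eV, so an emission n_i → n_f releases
ΔE = 13.6057 × (1/n_f² − 1/n_i²) eV.

Setting ΔE equal to the photon energy:
1/n_f² − 1/n_i² = 0.73791246 / 13.6057 = 0.054235538

Since 1/n_i² must be positive, we need 1/n_f² > 0.054235538, i.e. n_f ≤ 4. For each allowed n_f, solve n_i = (1/n_f² − 0.054235538)^(−1/2) and check whether it is a whole number:
  n_f = 1: 1/n_i² = 1.000000000 − 0.054235538 = 0.945764462 → n_i = 1.028  (not an integer) ✗
  n_f = 2: 1/n_i² = 0.250000000 − 0.054235538 = 0.195764462 → n_i = 2.260  (not an integer) ✗
  n_f = 3: 1/n_i² = 0.111111111 − 0.054235538 = 0.056875573 → n_i = 4.193  (not an integer) ✗
  n_f = 4: 1/n_i² = 0.062500000 − 0.054235538 = 0.008264462 → n_i = 11.000  → integer, n_i = 11 ✓

Only n_f = 4 gives an integer upper level, n_i = 11.

The transition is from n = 11 to n = 4 (emission).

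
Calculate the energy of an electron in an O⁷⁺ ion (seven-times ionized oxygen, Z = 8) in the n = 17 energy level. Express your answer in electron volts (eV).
-3.0130 eV

The energy levels of a hydrogen-like atom are given by:
E_n = -13.6057 Z² / n² eV  (with Z = 8 for O⁷⁺)

For n = 17:
E_17 = -13.6057 × 8² / 17²
E_17 = -13.6057 × 64 / 289
E_17 = -3.0130 eV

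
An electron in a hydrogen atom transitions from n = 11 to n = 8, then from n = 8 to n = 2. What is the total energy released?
3.2890 eV

The energy levels of hydrogen are E_n = -13.6057 / n² eV.

First transition (11 → 8):
ΔE₁ = |E_8 - E_11|
ΔE₁ = |-0.2125890625 - (-0.1124438017)| = 0.1001453 eV

Second transition (8 → 2):
ΔE₂ = |E_2 - E_8|
ΔE₂ = |-3.4014250000 - (-0.2125890625)| = 3.1888359 eV

Total energy released:
E_total = ΔE₁ + ΔE₂ = 0.1001453 + 3.1888359 = 3.2890 eV

Note: This equals the direct transition 11 → 2: 3.2890 eV ✓
Energy is conserved regardless of the path taken.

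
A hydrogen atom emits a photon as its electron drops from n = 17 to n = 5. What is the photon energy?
0.49715 eV

The energy levels are E_n = -13.6057 eV / n².

Energy at n = 17: E_17 = -13.6057 / 17² = -0.04707855 eV
Energy at n = 5: E_5 = -13.6057 / 5² = -0.54422800 eV

For emission (electron falling to lower state), the photon energy is:
E_photon = E_17 - E_5 = |-0.04707855 - (-0.54422800)|
E_photon = 0.49715 eV

This energy is carried away by the emitted photon.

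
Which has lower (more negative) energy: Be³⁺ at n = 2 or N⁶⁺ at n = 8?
Be³⁺ at n = 2 (E = -54.4228 eV)

Using E_n = -13.6057 Z² / n² eV:

Be³⁺ (Z = 4) at n = 2:
E = -13.6057 × 4² / 2² = -13.6057 × 16 / 4 = -54.4228000 eV

N⁶⁺ (Z = 7) at n = 8:
E = -13.6057 × 7² / 8² = -13.6057 × 49 / 64 = -10.4168641 eV

Since -54.4228000 eV < -10.4168641 eV,
Be³⁺ at n = 2 is more tightly bound (requires more energy to ionize).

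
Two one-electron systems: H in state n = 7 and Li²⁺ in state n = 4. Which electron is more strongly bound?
Li²⁺ at n = 4 (E = -7.6532 eV)

Using E_n = -13.6057 Z² / n² eV:

H (Z = 1) at n = 7:
E = -13.6057 × 1² / 7² = -13.6057 × 1 / 49 = -0.2776673 eV

Li²⁺ (Z = 3) at n = 4:
E = -13.6057 × 3² / 4² = -13.6057 × 9 / 16 = -7.6532063 eV

Since -7.6532063 eV < -0.2776673 eV,
Li²⁺ at n = 4 is more tightly bound (requires more energy to ionize).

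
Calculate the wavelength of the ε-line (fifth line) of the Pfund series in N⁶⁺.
61.99083 nm

The lines of a series are numbered from the longest wavelength (smallest ΔE) outward; the fifth line is the transition from n = n_f + 5 to n_f.
The Pfund series has all transitions ending at n_f = 5.

For N⁶⁺ (Z = 7), the fifth line (ε-line) is the jump from n = 10 to n = 5:
E_10 = -13.6057 × 7² / 10² = -6.6667930 eV
E_5 = -13.6057 × 7² / 5² = -26.6671720 eV
ΔE = E_10 - E_5 = 20.0003790 eV

λ = hc/E = 1239.84 eV·nm / 20.0003790 eV
λ = 61.99083 nm

This is the ε-line of the Pfund series in N⁶⁺.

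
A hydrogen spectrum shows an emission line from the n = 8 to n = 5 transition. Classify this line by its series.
Pfund series

The spectral series in hydrogen are named based on the final (lower) energy level:
- Lyman series: n_final = 1 (ultraviolet)
- Balmer series: n_final = 2 (visible/near-UV)
- Paschen series: n_final = 3 (infrared)
- Brackett series: n_final = 4 (infrared)
- Pfund series: n_final = 5 (far infrared)

Since this transition ends at n = 5, it belongs to the Pfund series.

For reference, this 8 → 5 line has photon energy
ΔE = 13.6057 eV × (1/5² - 1/8²) = 0.33163893750 eV,
corresponding to wavelength λ = hc/ΔE = 1239.84 eV·nm / 0.33163893750 eV = 3738.52362 nm in the far infrared region.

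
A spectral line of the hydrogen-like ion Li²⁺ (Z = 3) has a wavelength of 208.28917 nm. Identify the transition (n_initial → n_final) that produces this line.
n = 4 → n = 3

First, find the photon energy from the wavelength (hc = 1239.84 eV·nm):
E = hc/λ = 1239.84 eV·nm / 208.28917 nm = 5.9524938 eV

The energy levels of Li²⁺ satisfy E_n = -13.6057 × 3² / n² eV, so an emission n_i → n_f releases
ΔE = 13.6057 × 3² × (1/n_f² − 1/n_i²) eV.

Setting ΔE equal to the photon energy:
1/n_f² − 1/n_i² = 5.9524938 / (13.6057 × 3²) = 0.048611112

Since 1/n_i² must be positive, we need 1/n_f² > 0.048611112, i.e. n_f ≤ 4. For each allowed n_f, solve n_i = (1/n_f² − 0.048611112)^(−1/2) and check whether it is a whole number:
  n_f = 1: 1/n_i² = 1.000000000 − 0.048611112 = 0.951388888 → n_i = 1.025  (not an integer) ✗
  n_f = 2: 1/n_i² = 0.250000000 − 0.048611112 = 0.201388888 → n_i = 2.228  (not an integer) ✗
  n_f = 3: 1/n_i² = 0.111111111 − 0.048611112 = 0.062499999 → n_i = 4.000  → integer, n_i = 4 ✓
  n_f = 4: 1/n_i² = 0.062500000 − 0.048611112 = 0.013888888 → n_i = 8.485  (not an integer) ✗

Only n_f = 3 gives an integer upper level, n_i = 4.

The transition is from n = 4 to n = 3 (emission).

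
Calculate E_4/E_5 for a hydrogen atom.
1.5625

Using E_n = -13.6057 Z² / n² eV with Z = 1:

E_4 = -13.6057 / 4² = -13.6057 / 16 = -0.850356250 eV
E_5 = -13.6057 / 5² = -13.6057 / 25 = -0.544228000 eV

The ratio is:
E_4/E_5 = (-0.850356250) / (-0.544228000)
E_4/E_5 = (-13.6057/16) / (-13.6057/25)
E_4/E_5 = 25/16
E_4/E_5 = 1.5625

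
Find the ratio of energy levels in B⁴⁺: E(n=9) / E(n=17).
3.567901

Using E_n = -13.6057 Z² / n² eV with Z = 5:

E_9 = -13.6057 × 5² / 9² = -340.1425 / 81 = -4.199290123457 eV
E_17 = -13.6057 × 5² / 17² = -340.1425 / 289 = -1.176963667820 eV

The ratio is:
E_9/E_17 = (-4.199290123457) / (-1.176963667820)
E_9/E_17 = (-340.1425/81) / (-340.1425/289)
E_9/E_17 = 289/81
E_9/E_17 = 3.567901
(Note: the Z² factors cancel in the ratio.)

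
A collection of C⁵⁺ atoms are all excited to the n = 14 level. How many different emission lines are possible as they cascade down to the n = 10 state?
10

The electron can occupy levels n = 10, 11, ..., 14 during de-excitation — that is m = 14 - 10 + 1 = 5 distinct levels.

The number of distinct spectral lines equals the number of ways to choose 2 of these m levels (each pair gives one possible emission transition):

Number of lines = m(m-1)/2 = 5×4/2 = 10

These correspond to all possible transitions between the 5 levels:
14 → 13, 14 → 12, 14 → 11, 14 → 10, 13 → 12, 13 → 11, 13 → 10, 12 → 11...

Each transition produces a photon with a unique energy (and thus wavelength). This count does not depend on Z.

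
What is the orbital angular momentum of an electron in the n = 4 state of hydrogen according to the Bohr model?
4.2183e-34 J·s (or 4ℏ)

In the Bohr model, angular momentum is quantized:
L = nℏ

where ℏ = h/(2π) = 1.054572e-34 J·s

For n = 4:
L = 4 × 1.054572e-34 J·s
L = 4.2183e-34 J·s

This can also be written as L = 4ℏ.
The angular momentum is an integer multiple of the reduced Planck constant.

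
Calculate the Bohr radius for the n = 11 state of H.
6.4030 nm (or 64.0304 Å)

The Bohr radius formula is:
r_n = n² a₀ / Z

where a₀ = 0.0529177 nm is the Bohr radius.

For H (Z = 1) at n = 11:
r_11 = 11² × 0.0529177 nm / 1
r_11 = 121 × 0.0529177 nm / 1
r_11 = 6.40304 nm / 1
r_11 = 6.4030 nm

The electron orbits at approximately 6.4030 nm from the nucleus.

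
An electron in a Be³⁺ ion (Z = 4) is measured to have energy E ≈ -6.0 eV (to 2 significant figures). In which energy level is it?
n = 6

The exact energy levels follow E_n = -13.6057 Z² / n² eV with Z = 4.

The measured value (-6.0 eV) is reported to only 2 significant figures, so we must test candidate n values and see which one matches to that precision.

Candidate energies:
  n = 4:  E = -13.6057 × 4² / 4² = -13.60570 eV
  n = 5:  E = -13.6057 × 4² / 5² = -8.70765 eV
  n = 6:  E = -13.6057 × 4² / 6² = -6.04698 eV  ← matches
  n = 7:  E = -13.6057 × 4² / 7² = -4.44268 eV
  n = 8:  E = -13.6057 × 4² / 8² = -3.40143 eV

Checking against the measurement of -6.0 eV (2 sig figs), only n = 6 agrees:
E_6 = -6.04698 eV, which rounds to -6.0 eV ✓

Therefore n = 6.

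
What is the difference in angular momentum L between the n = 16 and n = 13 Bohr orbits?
3.16e-34 J·s (or 3ℏ)

In the Bohr model, L_n = nℏ where ℏ = 1.0546e-34 J·s.

L_16 = 16ℏ = 1.6874e-33 J·s
L_13 = 13ℏ = 1.3710e-33 J·s

ΔL = L_16 - L_13 = (16 - 13)ℏ = 3ℏ
ΔL = 3 × 1.0546e-34 J·s = 3.16e-34 J·s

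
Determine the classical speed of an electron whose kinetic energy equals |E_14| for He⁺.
3.13e+05 m/s (or 0.1042% of c)

The binding energy at n = 14 for He⁺ is:
E_14 = -13.6057 × 2²/14² = -0.277667 eV
|E_14| = 0.277667 eV

Convert to Joules:
KE = 0.277667 eV × (1.602177 × 10⁻¹⁹ J/eV) = 4.4487e-20 J

Using KE = ½mv²:
v = √(2·KE/m_e)
v = √(2 × 4.4487e-20 J / 9.10938 × 10⁻³¹ kg)
v = 3.13e+05 m/s

This is approximately 0.1042% the speed of light.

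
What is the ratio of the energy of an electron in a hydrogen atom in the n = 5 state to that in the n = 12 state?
5.7600

Using E_n = -13.6057 Z² / n² eV with Z = 1:

E_5 = -13.6057 / 5² = -13.6057 / 25 = -0.5442280000 eV
E_12 = -13.6057 / 12² = -13.6057 / 144 = -0.0944840278 eV

The ratio is:
E_5/E_12 = (-0.5442280000) / (-0.0944840278)
E_5/E_12 = (-13.6057/25) / (-13.6057/144)
E_5/E_12 = 144/25
E_5/E_12 = 5.7600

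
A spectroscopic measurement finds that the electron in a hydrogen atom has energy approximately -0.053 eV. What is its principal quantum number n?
n = 16

The exact energy levels follow E_n = -13.6057 eV / n².

The measured value (-0.053 eV) is reported to only 2 significant figures, so we must test candidate n values and see which one matches to that precision.

Candidate energies:
  n = 14:  E = -13.6057/14² = -0.06942 eV
  n = 15:  E = -13.6057/15² = -0.06047 eV
  n = 16:  E = -13.6057/16² = -0.05315 eV  ← matches
  n = 17:  E = -13.6057/17² = -0.04708 eV
  n = 18:  E = -13.6057/18² = -0.04199 eV

Checking against the measurement of -0.053 eV (2 sig figs), only n = 16 agrees:
E_16 = -0.05315 eV, which rounds to -0.053 eV ✓

Therefore n = 16.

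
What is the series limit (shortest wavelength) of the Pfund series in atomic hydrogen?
2278.16283 nm

The series limit corresponds to the transition from n = ∞ to n = 5.
This is the highest energy (shortest wavelength) transition in the Pfund series.

E_∞ = 0 eV
E_5 = -13.6057 / 5² = -0.54422800000 eV

Energy at series limit:
ΔE = E_∞ - E_5 = 0 - (-0.54422800000) = 0.54422800000 eV
λ = hc/E = 1239.84 eV·nm / 0.54422800000 eV = 2278.16283 nm

This energy equals the ionization energy from the n = 5 state of hydrogen.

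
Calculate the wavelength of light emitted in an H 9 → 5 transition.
3295.200 nm

First, find the transition energy using E_n = -13.6057 / n² eV:
E_9 = -13.6057 / 9² = -0.167971605 eV
E_5 = -13.6057 / 5² = -0.544228000 eV

Photon energy: |ΔE| = |E_5 - E_9| = 0.376256395 eV

Convert to wavelength using E = hc/λ with hc = 1239.84 eV·nm:
λ = hc/E = 1239.84 eV·nm / 0.376256395 eV
λ = 3295.200 nm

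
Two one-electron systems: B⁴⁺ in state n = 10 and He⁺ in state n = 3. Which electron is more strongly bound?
He⁺ at n = 3 (E = -6.04698 eV)

Using E_n = -13.6057 Z² / n² eV:

B⁴⁺ (Z = 5) at n = 10:
E = -13.6057 × 5² / 10² = -13.6057 × 25 / 100 = -3.40142500 eV

He⁺ (Z = 2) at n = 3:
E = -13.6057 × 2² / 3² = -13.6057 × 4 / 9 = -6.04697778 eV

Since -6.04697778 eV < -3.40142500 eV,
He⁺ at n = 3 is more tightly bound (requires more energy to ionize).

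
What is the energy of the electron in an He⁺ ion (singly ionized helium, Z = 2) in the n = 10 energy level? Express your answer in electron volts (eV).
-0.5442 eV

The energy levels of a hydrogen-like atom are given by:
E_n = -13.6057 Z² / n² eV  (with Z = 2 for He⁺)

For n = 10:
E_10 = -13.6057 × 2² / 10²
E_10 = -13.6057 × 4 / 100
E_10 = -0.5442 eV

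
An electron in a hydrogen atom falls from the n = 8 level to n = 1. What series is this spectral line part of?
Lyman series

The spectral series in hydrogen are named based on the final (lower) energy level:
- Lyman series: n_final = 1 (ultraviolet)
- Balmer series: n_final = 2 (visible/near-UV)
- Paschen series: n_final = 3 (infrared)
- Brackett series: n_final = 4 (infrared)
- Pfund series: n_final = 5 (far infrared)

Since this transition ends at n = 1, it belongs to the Lyman series.

For reference, this 8 → 1 line has photon energy
ΔE = 13.6057 eV × (1/1² - 1/8²) = 13.3931109 eV,
corresponding to wavelength λ = hc/ΔE = 1239.84 eV·nm / 13.3931109 eV = 92.57297 nm in the ultraviolet region.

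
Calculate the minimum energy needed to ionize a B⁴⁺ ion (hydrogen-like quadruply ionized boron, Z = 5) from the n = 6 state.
9.448403 eV

The ionization energy is the energy needed to remove the electron completely (n → ∞).

For a hydrogen-like ion with Z = 5, E_n = -13.6057 Z² / n² eV.

At n = 6: E_6 = -13.6057 × 5² / 6² = -9.448402778 eV
At n = ∞: E_∞ = 0 eV

Ionization energy = E_∞ - E_6 = 0 - (-9.448402778) = 9.448402778 eV
Ionization energy ≈ 9.448403 eV

This is also called the binding energy of the electron in state n = 6.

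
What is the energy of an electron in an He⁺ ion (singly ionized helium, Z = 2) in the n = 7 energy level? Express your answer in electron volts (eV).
-1.110669 eV

The energy levels of a hydrogen-like atom are given by:
E_n = -13.6057 Z² / n² eV  (with Z = 2 for He⁺)

For n = 7:
E_7 = -13.6057 × 2² / 7²
E_7 = -13.6057 × 4 / 49
E_7 = -1.110669 eV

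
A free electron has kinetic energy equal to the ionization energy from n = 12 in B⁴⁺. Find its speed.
9.1154e+05 m/s (or 0.304057% of c)

The binding energy at n = 12 for B⁴⁺ is:
E_12 = -13.6057 × 5²/12² = -2.36210069 eV
|E_12| = 2.36210069 eV

Convert to Joules:
KE = 2.36210069 eV × (1.602177 × 10⁻¹⁹ J/eV) = 3.784503e-19 J

Using KE = ½mv²:
v = √(2·KE/m_e)
v = √(2 × 3.784503e-19 J / 9.10938 × 10⁻³¹ kg)
v = 9.1154e+05 m/s

This is approximately 0.304057% the speed of light.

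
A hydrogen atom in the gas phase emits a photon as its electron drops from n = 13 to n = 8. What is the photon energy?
0.132 eV

The energy levels are E_n = -13.6057 eV / n².

Energy at n = 13: E_13 = -13.6057 / 13² = -0.080507 eV
Energy at n = 8: E_8 = -13.6057 / 8² = -0.212589 eV

For emission (electron falling to lower state), the photon energy is:
E_photon = E_13 - E_8 = |-0.080507 - (-0.212589)|
E_photon = 0.132 eV

This energy is carried away by the emitted photon.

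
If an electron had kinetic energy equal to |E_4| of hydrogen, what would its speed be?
5.469e+05 m/s (or 0.182434% of c)

The binding energy at n = 4 for hydrogen is:
E_4 = -13.6057/4² = -0.85035625 eV
|E_4| = 0.85035625 eV

Convert to Joules:
KE = 0.85035625 eV × (1.602177 × 10⁻¹⁹ J/eV) = 1.36242e-19 J

Using KE = ½mv²:
v = √(2·KE/m_e)
v = √(2 × 1.36242e-19 J / 9.10938 × 10⁻³¹ kg)
v = 5.469e+05 m/s

This is approximately 0.182434% the speed of light.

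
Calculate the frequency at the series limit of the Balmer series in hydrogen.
8.22461e+14 Hz

The series limit corresponds to the transition from n = ∞ to n = 2.
This is the highest energy (shortest wavelength) transition in the Balmer series.

E_∞ = 0 eV
E_2 = -13.6057 / 2² = -3.40142500 eV

Energy at series limit:
ΔE = E_∞ - E_2 = 0 - (-3.40142500) = 3.40142500 eV
E = 3.40142500 eV × (1.602177 × 10⁻¹⁹ J/eV) = 5.4496849e-19 J
f = E/h = 5.4496849e-19 J / (6.62607 × 10⁻³⁴ J·s) = 8.22461e+14 Hz

This energy equals the ionization energy from the n = 2 state of hydrogen.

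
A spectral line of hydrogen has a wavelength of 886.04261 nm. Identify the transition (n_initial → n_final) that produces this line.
n = 11 → n = 3

First, find the photon energy from the wavelength (hc = 1239.84 eV·nm):
E = hc/λ = 1239.84 eV·nm / 886.04261 nm = 1.3993006 eV

The energy levels of hydrogen satisfy E_n = -13.6057 / n² eV, so an emission n_i → n_f releases
ΔE = 13.6057 × (1/n_f² − 1/n_i²) eV.

Setting ΔE equal to the photon energy:
1/n_f² − 1/n_i² = 1.3993006 / 13.6057 = 0.10284665

Since 1/n_i² must be positive, we need 1/n_f² > 0.10284665, i.e. n_f ≤ 3. For each allowed n_f, solve n_i = (1/n_f² − 0.10284665)^(−1/2) and check whether it is a whole number:
  n_f = 1: 1/n_i² = 1.00000000 − 0.10284665 = 0.89715335 → n_i = 1.056  (not an integer) ✗
  n_f = 2: 1/n_i² = 0.25000000 − 0.10284665 = 0.14715335 → n_i = 2.607  (not an integer) ✗
  n_f = 3: 1/n_i² = 0.11111111 − 0.10284665 = 0.00826446 → n_i = 11.000  → integer, n_i = 11 ✓

Only n_f = 3 gives an integer upper level, n_i = 11.

The transition is from n = 11 to n = 3 (emission).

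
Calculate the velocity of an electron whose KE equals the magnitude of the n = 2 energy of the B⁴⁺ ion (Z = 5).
5.469e+06 m/s (or 1.8243% of c)

The binding energy at n = 2 for B⁴⁺ is:
E_2 = -13.6057 × 5²/2² = -85.035625 eV
|E_2| = 85.035625 eV

Convert to Joules:
KE = 85.035625 eV × (1.602177 × 10⁻¹⁹ J/eV) = 1.36242e-17 J

Using KE = ½mv²:
v = √(2·KE/m_e)
v = √(2 × 1.36242e-17 J / 9.10938 × 10⁻³¹ kg)
v = 5.469e+06 m/s

This is approximately 1.8243% the speed of light.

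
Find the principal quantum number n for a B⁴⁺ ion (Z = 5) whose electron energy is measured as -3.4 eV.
n = 10

The exact energy levels follow E_n = -13.6057 Z² / n² eV with Z = 5.

The measured value (-3.4 eV) is reported to only 2 significant figures, so we must test candidate n values and see which one matches to that precision.

Candidate energies:
  n = 8:  E = -13.6057 × 5² / 8² = -5.314727 eV
  n = 9:  E = -13.6057 × 5² / 9² = -4.199290 eV
  n = 10:  E = -13.6057 × 5² / 10² = -3.401425 eV  ← matches
  n = 11:  E = -13.6057 × 5² / 11² = -2.811095 eV
  n = 12:  E = -13.6057 × 5² / 12² = -2.362101 eV

Checking against the measurement of -3.4 eV (2 sig figs), only n = 10 agrees:
E_10 = -3.401425 eV, which rounds to -3.4 eV ✓

Therefore n = 10.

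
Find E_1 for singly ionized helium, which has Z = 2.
-54.42280 eV

For hydrogen-like ions, the energy levels scale with Z²:
E_n = -13.6057 Z² / n² eV

For He⁺ (Z = 2) at n = 1:
E_1 = -13.6057 × 2² / 1²
E_1 = -13.6057 × 4 / 1
E_1 = -54.4228 / 1
E_1 = -54.42280 eV

The energy is 4 times more negative than hydrogen at the same n due to the stronger nuclear charge.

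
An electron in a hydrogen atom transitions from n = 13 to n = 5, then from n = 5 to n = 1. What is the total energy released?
13.53 eV

The energy levels of hydrogen are E_n = -13.6057 / n² eV.

First transition (13 → 5):
ΔE₁ = |E_5 - E_13|
ΔE₁ = |-0.54422800 - (-0.08050710)| = 0.46372 eV

Second transition (5 → 1):
ΔE₂ = |E_1 - E_5|
ΔE₂ = |-13.60570000 - (-0.54422800)| = 13.06147 eV

Total energy released:
E_total = ΔE₁ + ΔE₂ = 0.46372 + 13.06147 = 13.53 eV

Note: This equals the direct transition 13 → 1: 13.53 eV ✓
Energy is conserved regardless of the path taken.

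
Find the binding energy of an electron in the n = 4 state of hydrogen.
0.8504 eV

The ionization energy is the energy needed to remove the electron completely (n → ∞).

For hydrogen, E_n = -13.6057 eV / n².

At n = 4: E_4 = -13.6057 / 4² = -0.8503563 eV
At n = ∞: E_∞ = 0 eV

Ionization energy = E_∞ - E_4 = 0 - (-0.8503563) = 0.8503563 eV
Ionization energy ≈ 0.8504 eV

This is also called the binding energy of the electron in state n = 4.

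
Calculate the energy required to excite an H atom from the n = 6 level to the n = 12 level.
0.28345 eV

The energy levels of a hydrogen-like atom are E_n = -13.6057 eV / n².

Energy at n = 6: E_6 = -13.6057 / 6² = -0.37793611 eV
Energy at n = 12: E_12 = -13.6057 / 12² = -0.09448403 eV

The excitation energy is the difference:
ΔE = E_12 - E_6
ΔE = -0.09448403 - (-0.37793611)
ΔE = 0.28345 eV

Since this is positive, energy must be absorbed (photon absorption).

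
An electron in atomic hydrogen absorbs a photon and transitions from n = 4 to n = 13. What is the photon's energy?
0.7698 eV

The energy levels of a hydrogen-like atom are E_n = -13.6057 eV / n².

Energy at n = 4: E_4 = -13.6057 / 4² = -0.8503563 eV
Energy at n = 13: E_13 = -13.6057 / 13² = -0.0805071 eV

The excitation energy is the difference:
ΔE = E_13 - E_4
ΔE = -0.0805071 - (-0.8503563)
ΔE = 0.7698 eV

Since this is positive, energy must be absorbed (photon absorption).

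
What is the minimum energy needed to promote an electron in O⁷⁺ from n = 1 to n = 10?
862.0572 eV

The energy levels of a hydrogen-like atom are E_n = -13.6057 Z² eV / n².

Energy at n = 1: E_1 = -13.6057 × 8² / 1² = -870.7648000 eV
Energy at n = 10: E_10 = -13.6057 × 8² / 10² = -8.7076480 eV

The excitation energy is the difference:
ΔE = E_10 - E_1
ΔE = -8.7076480 - (-870.7648000)
ΔE = 862.0572 eV

Since this is positive, energy must be absorbed (photon absorption).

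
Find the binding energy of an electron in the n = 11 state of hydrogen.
0.112444 eV

The ionization energy is the energy needed to remove the electron completely (n → ∞).

For hydrogen, E_n = -13.6057 eV / n².

At n = 11: E_11 = -13.6057 / 11² = -0.112443802 eV
At n = ∞: E_∞ = 0 eV

Ionization energy = E_∞ - E_11 = 0 - (-0.112443802) = 0.112443802 eV
Ionization energy ≈ 0.112444 eV

This is also called the binding energy of the electron in state n = 11.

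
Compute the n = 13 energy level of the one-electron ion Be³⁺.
-1.29 eV

For hydrogen-like ions, the energy levels scale with Z²:
E_n = -13.6057 Z² / n² eV

For Be³⁺ (Z = 4) at n = 13:
E_13 = -13.6057 × 4² / 13²
E_13 = -13.6057 × 16 / 169
E_13 = -217.6912 / 169
E_13 = -1.29 eV

The energy is 16 times more negative than hydrogen at the same n due to the stronger nuclear charge.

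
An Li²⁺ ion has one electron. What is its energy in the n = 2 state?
-30.613 eV

For hydrogen-like ions, the energy levels scale with Z²:
E_n = -13.6057 Z² / n² eV

For Li²⁺ (Z = 3) at n = 2:
E_2 = -13.6057 × 3² / 2²
E_2 = -13.6057 × 9 / 4
E_2 = -122.4513 / 4
E_2 = -30.613 eV

The energy is 9 times more negative than hydrogen at the same n due to the stronger nuclear charge.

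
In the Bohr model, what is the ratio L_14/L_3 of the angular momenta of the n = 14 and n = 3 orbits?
4.666667

In the Bohr model, L_n = nℏ, so the ratio is purely the ratio of quantum numbers:

L_14/L_3 = 14ℏ / 3ℏ = 14/3 = 4.666667

The angular momentum scales linearly with n.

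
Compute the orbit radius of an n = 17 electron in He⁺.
7.64661 nm (or 76.46611 Å)

The Bohr radius formula is:
r_n = n² a₀ / Z

where a₀ = 0.05291772 nm is the Bohr radius.

For He⁺ (Z = 2) at n = 17:
r_17 = 17² × 0.05291772 nm / 2
r_17 = 289 × 0.05291772 nm / 2
r_17 = 15.293221 nm / 2
r_17 = 7.64661 nm

The electron orbits at approximately 7.64661 nm from the nucleus.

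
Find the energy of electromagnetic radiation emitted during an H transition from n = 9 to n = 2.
3.233453 eV

The energy levels are E_n = -13.6057 eV / n².

Energy at n = 9: E_9 = -13.6057 / 9² = -0.167971605 eV
Energy at n = 2: E_2 = -13.6057 / 2² = -3.401425000 eV

For emission (electron falling to lower state), the photon energy is:
E_photon = E_9 - E_2 = |-0.167971605 - (-3.401425000)|
E_photon = 3.233453 eV

This energy is carried away by the emitted photon.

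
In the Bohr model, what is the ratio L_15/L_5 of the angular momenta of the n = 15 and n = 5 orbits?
3.00000

In the Bohr model, L_n = nℏ, so the ratio is purely the ratio of quantum numbers:

L_15/L_5 = 15ℏ / 5ℏ = 15/5 = 3.00000

The angular momentum scales linearly with n.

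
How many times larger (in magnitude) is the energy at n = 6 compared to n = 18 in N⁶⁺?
9.000000

Using E_n = -13.6057 Z² / n² eV with Z = 7:

E_6 = -13.6057 × 7² / 6² = -666.6793 / 36 = -18.518869444444 eV
E_18 = -13.6057 × 7² / 18² = -666.6793 / 324 = -2.057652160494 eV

The ratio is:
E_6/E_18 = (-18.518869444444) / (-2.057652160494)
E_6/E_18 = (-666.6793/36) / (-666.6793/324)
E_6/E_18 = 324/36
E_6/E_18 = 9.000000
(Note: the Z² factors cancel in the ratio.)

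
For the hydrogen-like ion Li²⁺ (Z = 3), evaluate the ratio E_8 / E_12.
2.250

Using E_n = -13.6057 Z² / n² eV with Z = 3:

E_8 = -13.6057 × 3² / 8² = -122.4513 / 64 = -1.913301563 eV
E_12 = -13.6057 × 3² / 12² = -122.4513 / 144 = -0.850356250 eV

The ratio is:
E_8/E_12 = (-1.913301563) / (-0.850356250)
E_8/E_12 = (-122.4513/64) / (-122.4513/144)
E_8/E_12 = 144/64
E_8/E_12 = 2.250
(Note: the Z² factors cancel in the ratio.)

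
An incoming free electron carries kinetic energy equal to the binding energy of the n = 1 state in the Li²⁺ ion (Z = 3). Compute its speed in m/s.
6.5631e+06 m/s (or 2.18921% of c)

The binding energy at n = 1 for Li²⁺ is:
E_1 = -13.6057 × 3²/1² = -122.4513000 eV
|E_1| = 122.4513000 eV

Convert to Joules:
KE = 122.4513000 eV × (1.602177 × 10⁻¹⁹ J/eV) = 1.961887e-17 J

Using KE = ½mv²:
v = √(2·KE/m_e)
v = √(2 × 1.961887e-17 J / 9.10938 × 10⁻³¹ kg)
v = 6.5631e+06 m/s

This is approximately 2.18921% the speed of light.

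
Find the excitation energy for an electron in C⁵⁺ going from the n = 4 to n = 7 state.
20.62 eV

The energy levels of a hydrogen-like atom are E_n = -13.6057 Z² eV / n².

Energy at n = 4: E_4 = -13.6057 × 6² / 4² = -30.61283 eV
Energy at n = 7: E_7 = -13.6057 × 6² / 7² = -9.99602 eV

The excitation energy is the difference:
ΔE = E_7 - E_4
ΔE = -9.99602 - (-30.61283)
ΔE = 20.62 eV

Since this is positive, energy must be absorbed (photon absorption).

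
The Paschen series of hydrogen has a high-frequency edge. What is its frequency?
3.6554e+14 Hz

The series limit corresponds to the transition from n = ∞ to n = 3.
This is the highest energy (shortest wavelength) transition in the Paschen series.

E_∞ = 0 eV
E_3 = -13.6057 / 3² = -1.5117444 eV

Energy at series limit:
ΔE = E_∞ - E_3 = 0 - (-1.5117444) = 1.5117444 eV
E = 1.5117444 eV × (1.602177 × 10⁻¹⁹ J/eV) = 2.422082e-19 J
f = E/h = 2.422082e-19 J / (6.62607 × 10⁻³⁴ J·s) = 3.6554e+14 Hz

This energy equals the ionization energy from the n = 3 state of hydrogen.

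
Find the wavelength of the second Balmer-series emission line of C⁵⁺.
13.500224 nm

The lines of a series are numbered from the longest wavelength (smallest ΔE) outward; the second line is the transition from n = n_f + 2 to n_f.
The Balmer series has all transitions ending at n_f = 2.

For C⁵⁺ (Z = 6), the second line (β-line) is the jump from n = 4 to n = 2:
E_4 = -13.6057 × 6² / 4² = -30.61282500 eV
E_2 = -13.6057 × 6² / 2² = -122.45130000 eV
ΔE = E_4 - E_2 = 91.83847500 eV

λ = hc/E = 1239.84 eV·nm / 91.83847500 eV
λ = 13.500224 nm

This is the β-line of the Balmer series in C⁵⁺.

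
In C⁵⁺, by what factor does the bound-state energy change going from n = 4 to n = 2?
4.000

Using E_n = -13.6057 Z² / n² eV with Z = 6:

E_2 = -13.6057 × 6² / 2² = -489.8052 / 4 = -122.451300000 eV
E_4 = -13.6057 × 6² / 4² = -489.8052 / 16 = -30.612825000 eV

The ratio is:
E_2/E_4 = (-122.451300000) / (-30.612825000)
E_2/E_4 = (-489.8052/4) / (-489.8052/16)
E_2/E_4 = 16/4
E_2/E_4 = 4.000
(Note: the Z² factors cancel in the ratio.)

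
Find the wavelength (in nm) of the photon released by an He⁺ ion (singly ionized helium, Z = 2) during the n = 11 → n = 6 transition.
1167.4914 nm

First, find the transition energy using E_n = -13.6057 Z² / n² eV:
E_11 = -13.6057 × 2² / 11² = -0.449775207 eV
E_6 = -13.6057 × 2² / 6² = -1.511744444 eV

Photon energy: |ΔE| = |E_6 - E_11| = 1.061969237 eV

Convert to wavelength using E = hc/λ with hc = 1239.84 eV·nm:
λ = hc/E = 1239.84 eV·nm / 1.061969237 eV
λ = 1167.4914 nm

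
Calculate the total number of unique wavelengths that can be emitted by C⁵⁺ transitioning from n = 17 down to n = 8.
45

The electron can occupy levels n = 8, 9, ..., 17 during de-excitation — that is m = 17 - 8 + 1 = 10 distinct levels.

The number of distinct spectral lines equals the number of ways to choose 2 of these m levels (each pair gives one possible emission transition):

Number of lines = m(m-1)/2 = 10×9/2 = 45

These correspond to all possible transitions between the 10 levels:
17 → 16, 17 → 15, 17 → 14, 17 → 13, 17 → 12, 17 → 11, 17 → 10, 17 → 9...

Each transition produces a photon with a unique energy (and thus wavelength). This count does not depend on Z.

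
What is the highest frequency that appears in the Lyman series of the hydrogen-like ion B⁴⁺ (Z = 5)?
8.22e+16 Hz

The series limit corresponds to the transition from n = ∞ to n = 1.
This is the highest energy (shortest wavelength) transition in the Lyman series.

E_∞ = 0 eV
E_1 = -13.6057 × 5² / 1² = -340.14250000 eV

Energy at series limit:
ΔE = E_∞ - E_1 = 0 - (-340.14250000) = 340.14250000 eV
E = 340.14250000 eV × (1.602177 × 10⁻¹⁹ J/eV) = 5.4497e-17 J
f = E/h = 5.4497e-17 J / (6.62607 × 10⁻³⁴ J·s) = 8.22e+16 Hz

This energy equals the ionization energy from the n = 1 state of B⁴⁺.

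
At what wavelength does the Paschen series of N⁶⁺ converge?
16.73752 nm

The series limit corresponds to the transition from n = ∞ to n = 3.
This is the highest energy (shortest wavelength) transition in the Paschen series.

E_∞ = 0 eV
E_3 = -13.6057 × 7² / 3² = -74.0754778 eV

Energy at series limit:
ΔE = E_∞ - E_3 = 0 - (-74.0754778) = 74.0754778 eV
λ = hc/E = 1239.84 eV·nm / 74.0754778 eV = 16.73752 nm

This energy equals the ionization energy from the n = 3 state of N⁶⁺.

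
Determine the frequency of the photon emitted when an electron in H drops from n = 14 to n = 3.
3.488e+14 Hz

First, find the transition energy:
E_14 = -13.6057 / 14² = -0.069417 eV
E_3 = -13.6057 / 3² = -1.511744 eV
|ΔE| = |E_3 - E_14| = 1.442327 eV

Convert to Joules: E = 1.442327 eV × (1.602177 × 10⁻¹⁹ J/eV) = 2.31086e-19 J

Using E = hf:
f = E/h = 2.31086e-19 J / (6.62607 × 10⁻³⁴ J·s)
f = 3.488e+14 Hz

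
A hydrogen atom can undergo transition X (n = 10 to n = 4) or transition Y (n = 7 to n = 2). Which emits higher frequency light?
7 → 2

Calculate the energy for each transition:

Transition 10 → 4:
ΔE₁ = |E_4 - E_10| = |-13.6057/4² - (-13.6057/10²)|
ΔE₁ = |-0.850356250 - (-0.136057000)| = 0.714299 eV

Transition 7 → 2:
ΔE₂ = |E_2 - E_7| = |-13.6057/2² - (-13.6057/7²)|
ΔE₂ = |-3.401425000 - (-0.277667347)| = 3.123758 eV

Since 3.123758 eV > 0.714299 eV, the transition 7 → 2 emits the more energetic photon.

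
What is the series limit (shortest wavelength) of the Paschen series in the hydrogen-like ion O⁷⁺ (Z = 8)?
12.8147 nm

The series limit corresponds to the transition from n = ∞ to n = 3.
This is the highest energy (shortest wavelength) transition in the Paschen series.

E_∞ = 0 eV
E_3 = -13.6057 × 8² / 3² = -96.751644 eV

Energy at series limit:
ΔE = E_∞ - E_3 = 0 - (-96.751644) = 96.751644 eV
λ = hc/E = 1239.84 eV·nm / 96.751644 eV = 12.8147 nm

This energy equals the ionization energy from the n = 3 state of O⁷⁺.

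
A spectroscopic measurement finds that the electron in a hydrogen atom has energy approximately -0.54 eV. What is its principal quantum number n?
n = 5

The exact energy levels follow E_n = -13.6057 eV / n².

The measured value (-0.54 eV) is reported to only 2 significant figures, so we must test candidate n values and see which one matches to that precision.

Candidate energies:
  n = 3:  E = -13.6057/3² = -1.51174 eV
  n = 4:  E = -13.6057/4² = -0.85036 eV
  n = 5:  E = -13.6057/5² = -0.54423 eV  ← matches
  n = 6:  E = -13.6057/6² = -0.37794 eV
  n = 7:  E = -13.6057/7² = -0.27767 eV

Checking against the measurement of -0.54 eV (2 sig figs), only n = 5 agrees:
E_5 = -0.54423 eV, which rounds to -0.54 eV ✓

Therefore n = 5.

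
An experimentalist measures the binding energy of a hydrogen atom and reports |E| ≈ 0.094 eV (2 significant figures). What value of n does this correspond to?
n = 12

The exact energy levels follow E_n = -13.6057 eV / n².

The measured value (-0.094 eV) is reported to only 2 significant figures, so we must test candidate n values and see which one matches to that precision.

Candidate energies:
  n = 10:  E = -13.6057/10² = -0.13606 eV
  n = 11:  E = -13.6057/11² = -0.11244 eV
  n = 12:  E = -13.6057/12² = -0.09448 eV  ← matches
  n = 13:  E = -13.6057/13² = -0.08051 eV
  n = 14:  E = -13.6057/14² = -0.06942 eV

Checking against the measurement of -0.094 eV (2 sig figs), only n = 12 agrees:
E_12 = -0.09448 eV, which rounds to -0.094 eV ✓

Therefore n = 12.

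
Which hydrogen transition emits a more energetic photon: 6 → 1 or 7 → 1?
7 → 1

Calculate the energy for each transition:

Transition 6 → 1:
ΔE₁ = |E_1 - E_6| = |-13.6057/1² - (-13.6057/6²)|
ΔE₁ = |-13.6057000000 - (-0.3779361111)| = 13.2277639 eV

Transition 7 → 1:
ΔE₂ = |E_1 - E_7| = |-13.6057/1² - (-13.6057/7²)|
ΔE₂ = |-13.6057000000 - (-0.2776673469)| = 13.3280327 eV

Since 13.3280327 eV > 13.2277639 eV, the transition 7 → 1 emits the more energetic photon.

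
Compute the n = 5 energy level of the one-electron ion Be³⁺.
-8.70765 eV

For hydrogen-like ions, the energy levels scale with Z²:
E_n = -13.6057 Z² / n² eV

For Be³⁺ (Z = 4) at n = 5:
E_5 = -13.6057 × 4² / 5²
E_5 = -13.6057 × 16 / 25
E_5 = -217.6912 / 25
E_5 = -8.70765 eV

The energy is 16 times more negative than hydrogen at the same n due to the stronger nuclear charge.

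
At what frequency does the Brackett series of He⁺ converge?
8.225e+14 Hz

The series limit corresponds to the transition from n = ∞ to n = 4.
This is the highest energy (shortest wavelength) transition in the Brackett series.

E_∞ = 0 eV
E_4 = -13.6057 × 2² / 4² = -3.40142500 eV

Energy at series limit:
ΔE = E_∞ - E_4 = 0 - (-3.40142500) = 3.40142500 eV
E = 3.40142500 eV × (1.602177 × 10⁻¹⁹ J/eV) = 5.44968e-19 J
f = E/h = 5.44968e-19 J / (6.62607 × 10⁻³⁴ J·s) = 8.225e+14 Hz

This energy equals the ionization energy from the n = 4 state of He⁺.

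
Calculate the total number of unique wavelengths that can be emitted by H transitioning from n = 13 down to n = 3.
55

The electron can occupy levels n = 3, 4, ..., 13 during de-excitation — that is m = 13 - 3 + 1 = 11 distinct levels.

The number of distinct spectral lines equals the number of ways to choose 2 of these m levels (each pair gives one possible emission transition):

Number of lines = m(m-1)/2 = 11×10/2 = 55

These correspond to all possible transitions between the 11 levels:
13 → 12, 13 → 11, 13 → 10, 13 → 9, 13 → 8, 13 → 7, 13 → 6, 13 → 5...

Each transition produces a photon with a unique energy (and thus wavelength). This count does not depend on Z.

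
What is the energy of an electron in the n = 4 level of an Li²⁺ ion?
-7.65321 eV

For hydrogen-like ions, the energy levels scale with Z²:
E_n = -13.6057 Z² / n² eV

For Li²⁺ (Z = 3) at n = 4:
E_4 = -13.6057 × 3² / 4²
E_4 = -13.6057 × 9 / 16
E_4 = -122.4513 / 16
E_4 = -7.65321 eV

The energy is 9 times more negative than hydrogen at the same n due to the stronger nuclear charge.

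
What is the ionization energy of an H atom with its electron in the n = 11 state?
0.112444 eV

The ionization energy is the energy needed to remove the electron completely (n → ∞).

For hydrogen, E_n = -13.6057 eV / n².

At n = 11: E_11 = -13.6057 / 11² = -0.112443802 eV
At n = ∞: E_∞ = 0 eV

Ionization energy = E_∞ - E_11 = 0 - (-0.112443802) = 0.112443802 eV
Ionization energy ≈ 0.112444 eV

This is also called the binding energy of the electron in state n = 11.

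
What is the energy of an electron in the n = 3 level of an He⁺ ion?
-6.047 eV

For hydrogen-like ions, the energy levels scale with Z²:
E_n = -13.6057 Z² / n² eV

For He⁺ (Z = 2) at n = 3:
E_3 = -13.6057 × 2² / 3²
E_3 = -13.6057 × 4 / 9
E_3 = -54.4228 / 9
E_3 = -6.047 eV

The energy is 4 times more negative than hydrogen at the same n due to the stronger nuclear charge.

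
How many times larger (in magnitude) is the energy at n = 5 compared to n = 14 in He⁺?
7.840

Using E_n = -13.6057 Z² / n² eV with Z = 2:

E_5 = -13.6057 × 2² / 5² = -54.4228 / 25 = -2.176912000 eV
E_14 = -13.6057 × 2² / 14² = -54.4228 / 196 = -0.277667347 eV

The ratio is:
E_5/E_14 = (-2.176912000) / (-0.277667347)
E_5/E_14 = (-54.4228/25) / (-54.4228/196)
E_5/E_14 = 196/25
E_5/E_14 = 7.840
(Note: the Z² factors cancel in the ratio.)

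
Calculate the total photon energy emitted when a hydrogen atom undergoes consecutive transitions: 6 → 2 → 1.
13.23 eV

The energy levels of hydrogen are E_n = -13.6057 / n² eV.

First transition (6 → 2):
ΔE₁ = |E_2 - E_6|
ΔE₁ = |-3.40142500 - (-0.37793611)| = 3.02349 eV

Second transition (2 → 1):
ΔE₂ = |E_1 - E_2|
ΔE₂ = |-13.60570000 - (-3.40142500)| = 10.20428 eV

Total energy released:
E_total = ΔE₁ + ΔE₂ = 3.02349 + 10.20428 = 13.23 eV

Note: This equals the direct transition 6 → 1: 13.23 eV ✓
Energy is conserved regardless of the path taken.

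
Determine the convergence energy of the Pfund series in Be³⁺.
8.708 eV

The series limit corresponds to the transition from n = ∞ to n = 5.
This is the highest energy (shortest wavelength) transition in the Pfund series.

E_∞ = 0 eV
E_5 = -13.6057 × 4² / 5² = -8.708 eV

Energy at series limit:
ΔE = E_∞ - E_5 = 0 - (-8.708) = 8.708 eV

This energy equals the ionization energy from the n = 5 state of Be³⁺.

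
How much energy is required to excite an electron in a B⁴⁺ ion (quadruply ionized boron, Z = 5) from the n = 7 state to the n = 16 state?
5.613 eV

The energy levels of a hydrogen-like atom are E_n = -13.6057 Z² eV / n².

Energy at n = 7: E_7 = -13.6057 × 5² / 7² = -6.941684 eV
Energy at n = 16: E_16 = -13.6057 × 5² / 16² = -1.328682 eV

The excitation energy is the difference:
ΔE = E_16 - E_7
ΔE = -1.328682 - (-6.941684)
ΔE = 5.613 eV

Since this is positive, energy must be absorbed (photon absorption).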